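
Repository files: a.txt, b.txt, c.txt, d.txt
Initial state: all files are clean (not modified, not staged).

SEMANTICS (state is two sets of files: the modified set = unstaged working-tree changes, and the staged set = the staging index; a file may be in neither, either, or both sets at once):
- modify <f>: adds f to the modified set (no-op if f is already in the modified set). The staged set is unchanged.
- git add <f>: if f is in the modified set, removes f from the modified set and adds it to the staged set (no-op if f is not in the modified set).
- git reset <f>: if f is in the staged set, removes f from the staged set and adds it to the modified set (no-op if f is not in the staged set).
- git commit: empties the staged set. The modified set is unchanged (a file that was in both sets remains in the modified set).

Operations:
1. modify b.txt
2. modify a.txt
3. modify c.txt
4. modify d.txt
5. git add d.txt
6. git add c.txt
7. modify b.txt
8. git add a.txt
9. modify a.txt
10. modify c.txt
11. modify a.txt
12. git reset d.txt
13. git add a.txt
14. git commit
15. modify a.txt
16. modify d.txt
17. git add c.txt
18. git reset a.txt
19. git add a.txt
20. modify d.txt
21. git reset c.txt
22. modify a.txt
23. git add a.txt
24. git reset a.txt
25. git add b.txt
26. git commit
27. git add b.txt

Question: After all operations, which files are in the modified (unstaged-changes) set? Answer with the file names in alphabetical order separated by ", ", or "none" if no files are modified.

Answer: a.txt, c.txt, d.txt

Derivation:
After op 1 (modify b.txt): modified={b.txt} staged={none}
After op 2 (modify a.txt): modified={a.txt, b.txt} staged={none}
After op 3 (modify c.txt): modified={a.txt, b.txt, c.txt} staged={none}
After op 4 (modify d.txt): modified={a.txt, b.txt, c.txt, d.txt} staged={none}
After op 5 (git add d.txt): modified={a.txt, b.txt, c.txt} staged={d.txt}
After op 6 (git add c.txt): modified={a.txt, b.txt} staged={c.txt, d.txt}
After op 7 (modify b.txt): modified={a.txt, b.txt} staged={c.txt, d.txt}
After op 8 (git add a.txt): modified={b.txt} staged={a.txt, c.txt, d.txt}
After op 9 (modify a.txt): modified={a.txt, b.txt} staged={a.txt, c.txt, d.txt}
After op 10 (modify c.txt): modified={a.txt, b.txt, c.txt} staged={a.txt, c.txt, d.txt}
After op 11 (modify a.txt): modified={a.txt, b.txt, c.txt} staged={a.txt, c.txt, d.txt}
After op 12 (git reset d.txt): modified={a.txt, b.txt, c.txt, d.txt} staged={a.txt, c.txt}
After op 13 (git add a.txt): modified={b.txt, c.txt, d.txt} staged={a.txt, c.txt}
After op 14 (git commit): modified={b.txt, c.txt, d.txt} staged={none}
After op 15 (modify a.txt): modified={a.txt, b.txt, c.txt, d.txt} staged={none}
After op 16 (modify d.txt): modified={a.txt, b.txt, c.txt, d.txt} staged={none}
After op 17 (git add c.txt): modified={a.txt, b.txt, d.txt} staged={c.txt}
After op 18 (git reset a.txt): modified={a.txt, b.txt, d.txt} staged={c.txt}
After op 19 (git add a.txt): modified={b.txt, d.txt} staged={a.txt, c.txt}
After op 20 (modify d.txt): modified={b.txt, d.txt} staged={a.txt, c.txt}
After op 21 (git reset c.txt): modified={b.txt, c.txt, d.txt} staged={a.txt}
After op 22 (modify a.txt): modified={a.txt, b.txt, c.txt, d.txt} staged={a.txt}
After op 23 (git add a.txt): modified={b.txt, c.txt, d.txt} staged={a.txt}
After op 24 (git reset a.txt): modified={a.txt, b.txt, c.txt, d.txt} staged={none}
After op 25 (git add b.txt): modified={a.txt, c.txt, d.txt} staged={b.txt}
After op 26 (git commit): modified={a.txt, c.txt, d.txt} staged={none}
After op 27 (git add b.txt): modified={a.txt, c.txt, d.txt} staged={none}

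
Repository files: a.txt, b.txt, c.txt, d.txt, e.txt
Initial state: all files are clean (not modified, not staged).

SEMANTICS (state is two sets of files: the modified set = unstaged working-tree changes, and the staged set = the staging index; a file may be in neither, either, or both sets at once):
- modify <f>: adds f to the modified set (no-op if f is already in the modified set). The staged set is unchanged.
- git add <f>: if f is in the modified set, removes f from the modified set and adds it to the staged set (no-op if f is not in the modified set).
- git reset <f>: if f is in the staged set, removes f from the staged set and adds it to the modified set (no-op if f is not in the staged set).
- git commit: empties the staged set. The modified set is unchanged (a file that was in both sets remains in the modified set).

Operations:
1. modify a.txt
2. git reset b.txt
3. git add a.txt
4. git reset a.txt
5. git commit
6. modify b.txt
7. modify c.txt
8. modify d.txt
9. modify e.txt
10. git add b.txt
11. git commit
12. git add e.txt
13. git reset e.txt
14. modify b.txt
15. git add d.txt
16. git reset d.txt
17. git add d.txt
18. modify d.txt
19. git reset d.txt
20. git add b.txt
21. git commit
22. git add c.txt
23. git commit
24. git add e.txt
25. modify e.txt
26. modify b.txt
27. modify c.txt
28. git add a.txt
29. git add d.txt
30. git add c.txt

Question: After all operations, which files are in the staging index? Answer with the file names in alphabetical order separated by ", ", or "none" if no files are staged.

After op 1 (modify a.txt): modified={a.txt} staged={none}
After op 2 (git reset b.txt): modified={a.txt} staged={none}
After op 3 (git add a.txt): modified={none} staged={a.txt}
After op 4 (git reset a.txt): modified={a.txt} staged={none}
After op 5 (git commit): modified={a.txt} staged={none}
After op 6 (modify b.txt): modified={a.txt, b.txt} staged={none}
After op 7 (modify c.txt): modified={a.txt, b.txt, c.txt} staged={none}
After op 8 (modify d.txt): modified={a.txt, b.txt, c.txt, d.txt} staged={none}
After op 9 (modify e.txt): modified={a.txt, b.txt, c.txt, d.txt, e.txt} staged={none}
After op 10 (git add b.txt): modified={a.txt, c.txt, d.txt, e.txt} staged={b.txt}
After op 11 (git commit): modified={a.txt, c.txt, d.txt, e.txt} staged={none}
After op 12 (git add e.txt): modified={a.txt, c.txt, d.txt} staged={e.txt}
After op 13 (git reset e.txt): modified={a.txt, c.txt, d.txt, e.txt} staged={none}
After op 14 (modify b.txt): modified={a.txt, b.txt, c.txt, d.txt, e.txt} staged={none}
After op 15 (git add d.txt): modified={a.txt, b.txt, c.txt, e.txt} staged={d.txt}
After op 16 (git reset d.txt): modified={a.txt, b.txt, c.txt, d.txt, e.txt} staged={none}
After op 17 (git add d.txt): modified={a.txt, b.txt, c.txt, e.txt} staged={d.txt}
After op 18 (modify d.txt): modified={a.txt, b.txt, c.txt, d.txt, e.txt} staged={d.txt}
After op 19 (git reset d.txt): modified={a.txt, b.txt, c.txt, d.txt, e.txt} staged={none}
After op 20 (git add b.txt): modified={a.txt, c.txt, d.txt, e.txt} staged={b.txt}
After op 21 (git commit): modified={a.txt, c.txt, d.txt, e.txt} staged={none}
After op 22 (git add c.txt): modified={a.txt, d.txt, e.txt} staged={c.txt}
After op 23 (git commit): modified={a.txt, d.txt, e.txt} staged={none}
After op 24 (git add e.txt): modified={a.txt, d.txt} staged={e.txt}
After op 25 (modify e.txt): modified={a.txt, d.txt, e.txt} staged={e.txt}
After op 26 (modify b.txt): modified={a.txt, b.txt, d.txt, e.txt} staged={e.txt}
After op 27 (modify c.txt): modified={a.txt, b.txt, c.txt, d.txt, e.txt} staged={e.txt}
After op 28 (git add a.txt): modified={b.txt, c.txt, d.txt, e.txt} staged={a.txt, e.txt}
After op 29 (git add d.txt): modified={b.txt, c.txt, e.txt} staged={a.txt, d.txt, e.txt}
After op 30 (git add c.txt): modified={b.txt, e.txt} staged={a.txt, c.txt, d.txt, e.txt}

Answer: a.txt, c.txt, d.txt, e.txt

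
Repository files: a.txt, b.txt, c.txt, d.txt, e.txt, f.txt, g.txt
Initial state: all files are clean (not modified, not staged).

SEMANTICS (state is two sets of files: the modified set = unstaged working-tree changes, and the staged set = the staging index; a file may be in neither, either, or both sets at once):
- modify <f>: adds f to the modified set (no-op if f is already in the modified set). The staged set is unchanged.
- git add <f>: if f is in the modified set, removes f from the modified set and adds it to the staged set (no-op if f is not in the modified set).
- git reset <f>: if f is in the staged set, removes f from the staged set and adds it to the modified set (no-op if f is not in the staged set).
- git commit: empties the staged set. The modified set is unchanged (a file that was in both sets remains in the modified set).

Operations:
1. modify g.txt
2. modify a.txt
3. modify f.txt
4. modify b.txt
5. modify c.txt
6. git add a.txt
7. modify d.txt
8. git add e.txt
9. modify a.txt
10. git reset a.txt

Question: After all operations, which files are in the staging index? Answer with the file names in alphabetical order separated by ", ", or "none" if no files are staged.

After op 1 (modify g.txt): modified={g.txt} staged={none}
After op 2 (modify a.txt): modified={a.txt, g.txt} staged={none}
After op 3 (modify f.txt): modified={a.txt, f.txt, g.txt} staged={none}
After op 4 (modify b.txt): modified={a.txt, b.txt, f.txt, g.txt} staged={none}
After op 5 (modify c.txt): modified={a.txt, b.txt, c.txt, f.txt, g.txt} staged={none}
After op 6 (git add a.txt): modified={b.txt, c.txt, f.txt, g.txt} staged={a.txt}
After op 7 (modify d.txt): modified={b.txt, c.txt, d.txt, f.txt, g.txt} staged={a.txt}
After op 8 (git add e.txt): modified={b.txt, c.txt, d.txt, f.txt, g.txt} staged={a.txt}
After op 9 (modify a.txt): modified={a.txt, b.txt, c.txt, d.txt, f.txt, g.txt} staged={a.txt}
After op 10 (git reset a.txt): modified={a.txt, b.txt, c.txt, d.txt, f.txt, g.txt} staged={none}

Answer: none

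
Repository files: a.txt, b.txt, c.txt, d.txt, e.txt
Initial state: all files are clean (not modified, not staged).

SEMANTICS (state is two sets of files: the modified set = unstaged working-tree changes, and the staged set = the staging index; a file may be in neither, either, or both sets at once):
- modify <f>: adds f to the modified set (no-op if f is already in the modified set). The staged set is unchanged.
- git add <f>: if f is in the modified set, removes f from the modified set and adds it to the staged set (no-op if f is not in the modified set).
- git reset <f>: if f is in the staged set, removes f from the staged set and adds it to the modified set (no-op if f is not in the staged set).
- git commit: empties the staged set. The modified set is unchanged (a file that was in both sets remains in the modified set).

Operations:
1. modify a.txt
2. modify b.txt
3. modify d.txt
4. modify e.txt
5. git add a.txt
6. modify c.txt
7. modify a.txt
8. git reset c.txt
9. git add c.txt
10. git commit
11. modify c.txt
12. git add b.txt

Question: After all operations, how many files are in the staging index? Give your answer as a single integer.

Answer: 1

Derivation:
After op 1 (modify a.txt): modified={a.txt} staged={none}
After op 2 (modify b.txt): modified={a.txt, b.txt} staged={none}
After op 3 (modify d.txt): modified={a.txt, b.txt, d.txt} staged={none}
After op 4 (modify e.txt): modified={a.txt, b.txt, d.txt, e.txt} staged={none}
After op 5 (git add a.txt): modified={b.txt, d.txt, e.txt} staged={a.txt}
After op 6 (modify c.txt): modified={b.txt, c.txt, d.txt, e.txt} staged={a.txt}
After op 7 (modify a.txt): modified={a.txt, b.txt, c.txt, d.txt, e.txt} staged={a.txt}
After op 8 (git reset c.txt): modified={a.txt, b.txt, c.txt, d.txt, e.txt} staged={a.txt}
After op 9 (git add c.txt): modified={a.txt, b.txt, d.txt, e.txt} staged={a.txt, c.txt}
After op 10 (git commit): modified={a.txt, b.txt, d.txt, e.txt} staged={none}
After op 11 (modify c.txt): modified={a.txt, b.txt, c.txt, d.txt, e.txt} staged={none}
After op 12 (git add b.txt): modified={a.txt, c.txt, d.txt, e.txt} staged={b.txt}
Final staged set: {b.txt} -> count=1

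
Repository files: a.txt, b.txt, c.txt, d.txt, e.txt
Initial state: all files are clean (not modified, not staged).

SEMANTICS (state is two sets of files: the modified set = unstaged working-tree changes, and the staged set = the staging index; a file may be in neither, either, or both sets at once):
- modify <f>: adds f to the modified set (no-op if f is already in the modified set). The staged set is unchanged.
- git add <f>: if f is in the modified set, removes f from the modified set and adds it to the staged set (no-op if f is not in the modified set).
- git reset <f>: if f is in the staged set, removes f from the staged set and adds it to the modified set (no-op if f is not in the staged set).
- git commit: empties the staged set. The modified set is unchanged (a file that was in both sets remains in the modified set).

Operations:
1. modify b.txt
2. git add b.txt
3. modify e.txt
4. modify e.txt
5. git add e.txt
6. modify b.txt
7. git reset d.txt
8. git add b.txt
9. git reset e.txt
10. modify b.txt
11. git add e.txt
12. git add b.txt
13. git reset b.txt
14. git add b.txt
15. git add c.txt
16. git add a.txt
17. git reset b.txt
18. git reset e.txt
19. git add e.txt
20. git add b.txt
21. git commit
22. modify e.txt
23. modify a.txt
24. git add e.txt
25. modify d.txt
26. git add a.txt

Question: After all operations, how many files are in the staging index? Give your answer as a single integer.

Answer: 2

Derivation:
After op 1 (modify b.txt): modified={b.txt} staged={none}
After op 2 (git add b.txt): modified={none} staged={b.txt}
After op 3 (modify e.txt): modified={e.txt} staged={b.txt}
After op 4 (modify e.txt): modified={e.txt} staged={b.txt}
After op 5 (git add e.txt): modified={none} staged={b.txt, e.txt}
After op 6 (modify b.txt): modified={b.txt} staged={b.txt, e.txt}
After op 7 (git reset d.txt): modified={b.txt} staged={b.txt, e.txt}
After op 8 (git add b.txt): modified={none} staged={b.txt, e.txt}
After op 9 (git reset e.txt): modified={e.txt} staged={b.txt}
After op 10 (modify b.txt): modified={b.txt, e.txt} staged={b.txt}
After op 11 (git add e.txt): modified={b.txt} staged={b.txt, e.txt}
After op 12 (git add b.txt): modified={none} staged={b.txt, e.txt}
After op 13 (git reset b.txt): modified={b.txt} staged={e.txt}
After op 14 (git add b.txt): modified={none} staged={b.txt, e.txt}
After op 15 (git add c.txt): modified={none} staged={b.txt, e.txt}
After op 16 (git add a.txt): modified={none} staged={b.txt, e.txt}
After op 17 (git reset b.txt): modified={b.txt} staged={e.txt}
After op 18 (git reset e.txt): modified={b.txt, e.txt} staged={none}
After op 19 (git add e.txt): modified={b.txt} staged={e.txt}
After op 20 (git add b.txt): modified={none} staged={b.txt, e.txt}
After op 21 (git commit): modified={none} staged={none}
After op 22 (modify e.txt): modified={e.txt} staged={none}
After op 23 (modify a.txt): modified={a.txt, e.txt} staged={none}
After op 24 (git add e.txt): modified={a.txt} staged={e.txt}
After op 25 (modify d.txt): modified={a.txt, d.txt} staged={e.txt}
After op 26 (git add a.txt): modified={d.txt} staged={a.txt, e.txt}
Final staged set: {a.txt, e.txt} -> count=2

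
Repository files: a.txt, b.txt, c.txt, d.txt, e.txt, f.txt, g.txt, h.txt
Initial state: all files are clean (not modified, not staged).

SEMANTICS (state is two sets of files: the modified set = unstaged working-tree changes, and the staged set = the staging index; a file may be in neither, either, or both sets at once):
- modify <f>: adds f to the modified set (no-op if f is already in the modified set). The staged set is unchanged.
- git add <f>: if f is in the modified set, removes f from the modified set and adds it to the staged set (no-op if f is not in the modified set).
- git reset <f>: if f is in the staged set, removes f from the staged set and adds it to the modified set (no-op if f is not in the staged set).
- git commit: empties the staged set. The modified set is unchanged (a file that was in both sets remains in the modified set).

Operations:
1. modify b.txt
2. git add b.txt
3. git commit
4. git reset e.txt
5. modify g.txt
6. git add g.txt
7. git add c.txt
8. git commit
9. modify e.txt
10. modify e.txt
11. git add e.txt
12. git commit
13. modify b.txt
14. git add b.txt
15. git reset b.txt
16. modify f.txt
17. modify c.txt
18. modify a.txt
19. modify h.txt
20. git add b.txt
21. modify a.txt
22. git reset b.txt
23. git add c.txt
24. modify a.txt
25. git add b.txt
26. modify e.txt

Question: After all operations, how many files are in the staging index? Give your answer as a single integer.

After op 1 (modify b.txt): modified={b.txt} staged={none}
After op 2 (git add b.txt): modified={none} staged={b.txt}
After op 3 (git commit): modified={none} staged={none}
After op 4 (git reset e.txt): modified={none} staged={none}
After op 5 (modify g.txt): modified={g.txt} staged={none}
After op 6 (git add g.txt): modified={none} staged={g.txt}
After op 7 (git add c.txt): modified={none} staged={g.txt}
After op 8 (git commit): modified={none} staged={none}
After op 9 (modify e.txt): modified={e.txt} staged={none}
After op 10 (modify e.txt): modified={e.txt} staged={none}
After op 11 (git add e.txt): modified={none} staged={e.txt}
After op 12 (git commit): modified={none} staged={none}
After op 13 (modify b.txt): modified={b.txt} staged={none}
After op 14 (git add b.txt): modified={none} staged={b.txt}
After op 15 (git reset b.txt): modified={b.txt} staged={none}
After op 16 (modify f.txt): modified={b.txt, f.txt} staged={none}
After op 17 (modify c.txt): modified={b.txt, c.txt, f.txt} staged={none}
After op 18 (modify a.txt): modified={a.txt, b.txt, c.txt, f.txt} staged={none}
After op 19 (modify h.txt): modified={a.txt, b.txt, c.txt, f.txt, h.txt} staged={none}
After op 20 (git add b.txt): modified={a.txt, c.txt, f.txt, h.txt} staged={b.txt}
After op 21 (modify a.txt): modified={a.txt, c.txt, f.txt, h.txt} staged={b.txt}
After op 22 (git reset b.txt): modified={a.txt, b.txt, c.txt, f.txt, h.txt} staged={none}
After op 23 (git add c.txt): modified={a.txt, b.txt, f.txt, h.txt} staged={c.txt}
After op 24 (modify a.txt): modified={a.txt, b.txt, f.txt, h.txt} staged={c.txt}
After op 25 (git add b.txt): modified={a.txt, f.txt, h.txt} staged={b.txt, c.txt}
After op 26 (modify e.txt): modified={a.txt, e.txt, f.txt, h.txt} staged={b.txt, c.txt}
Final staged set: {b.txt, c.txt} -> count=2

Answer: 2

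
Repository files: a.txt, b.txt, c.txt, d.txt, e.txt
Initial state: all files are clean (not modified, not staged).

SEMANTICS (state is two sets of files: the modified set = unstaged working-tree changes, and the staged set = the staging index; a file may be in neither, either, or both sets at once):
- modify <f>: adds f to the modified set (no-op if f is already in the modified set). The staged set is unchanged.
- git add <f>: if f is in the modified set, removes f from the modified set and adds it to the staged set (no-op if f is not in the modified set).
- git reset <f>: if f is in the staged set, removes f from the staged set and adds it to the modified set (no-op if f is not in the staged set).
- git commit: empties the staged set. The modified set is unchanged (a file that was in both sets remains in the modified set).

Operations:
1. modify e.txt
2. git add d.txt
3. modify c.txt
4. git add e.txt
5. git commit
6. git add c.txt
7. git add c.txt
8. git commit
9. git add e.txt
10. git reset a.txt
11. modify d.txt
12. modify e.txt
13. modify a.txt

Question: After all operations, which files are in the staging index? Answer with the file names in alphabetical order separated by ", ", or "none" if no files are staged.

Answer: none

Derivation:
After op 1 (modify e.txt): modified={e.txt} staged={none}
After op 2 (git add d.txt): modified={e.txt} staged={none}
After op 3 (modify c.txt): modified={c.txt, e.txt} staged={none}
After op 4 (git add e.txt): modified={c.txt} staged={e.txt}
After op 5 (git commit): modified={c.txt} staged={none}
After op 6 (git add c.txt): modified={none} staged={c.txt}
After op 7 (git add c.txt): modified={none} staged={c.txt}
After op 8 (git commit): modified={none} staged={none}
After op 9 (git add e.txt): modified={none} staged={none}
After op 10 (git reset a.txt): modified={none} staged={none}
After op 11 (modify d.txt): modified={d.txt} staged={none}
After op 12 (modify e.txt): modified={d.txt, e.txt} staged={none}
After op 13 (modify a.txt): modified={a.txt, d.txt, e.txt} staged={none}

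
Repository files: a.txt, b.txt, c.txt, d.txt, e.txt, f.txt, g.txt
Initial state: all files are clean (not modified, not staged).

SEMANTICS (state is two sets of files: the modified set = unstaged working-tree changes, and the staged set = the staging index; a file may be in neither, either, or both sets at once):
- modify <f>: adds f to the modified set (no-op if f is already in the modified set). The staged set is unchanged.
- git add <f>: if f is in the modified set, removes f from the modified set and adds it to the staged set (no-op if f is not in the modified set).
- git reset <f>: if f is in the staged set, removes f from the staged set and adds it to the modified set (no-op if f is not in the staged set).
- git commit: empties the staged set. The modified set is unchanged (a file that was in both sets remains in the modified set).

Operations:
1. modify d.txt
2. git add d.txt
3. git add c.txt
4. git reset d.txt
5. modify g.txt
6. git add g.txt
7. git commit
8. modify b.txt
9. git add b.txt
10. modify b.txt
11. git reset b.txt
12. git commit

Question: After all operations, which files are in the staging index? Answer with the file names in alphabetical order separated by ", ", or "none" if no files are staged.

After op 1 (modify d.txt): modified={d.txt} staged={none}
After op 2 (git add d.txt): modified={none} staged={d.txt}
After op 3 (git add c.txt): modified={none} staged={d.txt}
After op 4 (git reset d.txt): modified={d.txt} staged={none}
After op 5 (modify g.txt): modified={d.txt, g.txt} staged={none}
After op 6 (git add g.txt): modified={d.txt} staged={g.txt}
After op 7 (git commit): modified={d.txt} staged={none}
After op 8 (modify b.txt): modified={b.txt, d.txt} staged={none}
After op 9 (git add b.txt): modified={d.txt} staged={b.txt}
After op 10 (modify b.txt): modified={b.txt, d.txt} staged={b.txt}
After op 11 (git reset b.txt): modified={b.txt, d.txt} staged={none}
After op 12 (git commit): modified={b.txt, d.txt} staged={none}

Answer: none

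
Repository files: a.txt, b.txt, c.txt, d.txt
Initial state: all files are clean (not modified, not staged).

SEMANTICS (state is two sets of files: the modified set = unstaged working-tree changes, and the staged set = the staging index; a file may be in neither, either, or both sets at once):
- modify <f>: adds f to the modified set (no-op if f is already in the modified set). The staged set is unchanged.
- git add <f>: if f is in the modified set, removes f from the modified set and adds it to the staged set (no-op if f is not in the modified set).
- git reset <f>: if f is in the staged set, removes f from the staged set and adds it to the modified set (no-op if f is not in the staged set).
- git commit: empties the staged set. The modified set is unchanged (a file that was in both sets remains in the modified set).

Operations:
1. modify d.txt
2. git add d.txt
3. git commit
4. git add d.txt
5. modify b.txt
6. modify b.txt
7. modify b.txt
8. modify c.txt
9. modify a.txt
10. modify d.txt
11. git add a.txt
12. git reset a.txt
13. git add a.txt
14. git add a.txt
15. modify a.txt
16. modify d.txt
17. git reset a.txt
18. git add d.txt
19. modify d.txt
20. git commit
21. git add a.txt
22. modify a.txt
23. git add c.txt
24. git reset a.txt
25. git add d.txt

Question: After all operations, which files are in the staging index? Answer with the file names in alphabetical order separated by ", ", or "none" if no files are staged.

Answer: c.txt, d.txt

Derivation:
After op 1 (modify d.txt): modified={d.txt} staged={none}
After op 2 (git add d.txt): modified={none} staged={d.txt}
After op 3 (git commit): modified={none} staged={none}
After op 4 (git add d.txt): modified={none} staged={none}
After op 5 (modify b.txt): modified={b.txt} staged={none}
After op 6 (modify b.txt): modified={b.txt} staged={none}
After op 7 (modify b.txt): modified={b.txt} staged={none}
After op 8 (modify c.txt): modified={b.txt, c.txt} staged={none}
After op 9 (modify a.txt): modified={a.txt, b.txt, c.txt} staged={none}
After op 10 (modify d.txt): modified={a.txt, b.txt, c.txt, d.txt} staged={none}
After op 11 (git add a.txt): modified={b.txt, c.txt, d.txt} staged={a.txt}
After op 12 (git reset a.txt): modified={a.txt, b.txt, c.txt, d.txt} staged={none}
After op 13 (git add a.txt): modified={b.txt, c.txt, d.txt} staged={a.txt}
After op 14 (git add a.txt): modified={b.txt, c.txt, d.txt} staged={a.txt}
After op 15 (modify a.txt): modified={a.txt, b.txt, c.txt, d.txt} staged={a.txt}
After op 16 (modify d.txt): modified={a.txt, b.txt, c.txt, d.txt} staged={a.txt}
After op 17 (git reset a.txt): modified={a.txt, b.txt, c.txt, d.txt} staged={none}
After op 18 (git add d.txt): modified={a.txt, b.txt, c.txt} staged={d.txt}
After op 19 (modify d.txt): modified={a.txt, b.txt, c.txt, d.txt} staged={d.txt}
After op 20 (git commit): modified={a.txt, b.txt, c.txt, d.txt} staged={none}
After op 21 (git add a.txt): modified={b.txt, c.txt, d.txt} staged={a.txt}
After op 22 (modify a.txt): modified={a.txt, b.txt, c.txt, d.txt} staged={a.txt}
After op 23 (git add c.txt): modified={a.txt, b.txt, d.txt} staged={a.txt, c.txt}
After op 24 (git reset a.txt): modified={a.txt, b.txt, d.txt} staged={c.txt}
After op 25 (git add d.txt): modified={a.txt, b.txt} staged={c.txt, d.txt}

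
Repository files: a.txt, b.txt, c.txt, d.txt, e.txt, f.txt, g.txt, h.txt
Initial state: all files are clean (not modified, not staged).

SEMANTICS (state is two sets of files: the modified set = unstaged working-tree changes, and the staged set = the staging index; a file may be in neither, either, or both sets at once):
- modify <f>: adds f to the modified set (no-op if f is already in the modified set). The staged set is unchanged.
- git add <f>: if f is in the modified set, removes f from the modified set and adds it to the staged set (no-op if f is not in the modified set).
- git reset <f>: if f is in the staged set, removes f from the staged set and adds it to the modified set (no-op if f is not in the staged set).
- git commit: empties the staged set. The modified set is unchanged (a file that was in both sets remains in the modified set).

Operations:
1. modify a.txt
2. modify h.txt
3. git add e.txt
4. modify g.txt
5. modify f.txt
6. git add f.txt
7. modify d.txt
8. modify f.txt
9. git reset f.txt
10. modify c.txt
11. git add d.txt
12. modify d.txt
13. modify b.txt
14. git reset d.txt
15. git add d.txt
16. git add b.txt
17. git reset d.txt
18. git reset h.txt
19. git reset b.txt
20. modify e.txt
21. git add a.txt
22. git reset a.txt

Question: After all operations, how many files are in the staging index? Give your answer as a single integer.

After op 1 (modify a.txt): modified={a.txt} staged={none}
After op 2 (modify h.txt): modified={a.txt, h.txt} staged={none}
After op 3 (git add e.txt): modified={a.txt, h.txt} staged={none}
After op 4 (modify g.txt): modified={a.txt, g.txt, h.txt} staged={none}
After op 5 (modify f.txt): modified={a.txt, f.txt, g.txt, h.txt} staged={none}
After op 6 (git add f.txt): modified={a.txt, g.txt, h.txt} staged={f.txt}
After op 7 (modify d.txt): modified={a.txt, d.txt, g.txt, h.txt} staged={f.txt}
After op 8 (modify f.txt): modified={a.txt, d.txt, f.txt, g.txt, h.txt} staged={f.txt}
After op 9 (git reset f.txt): modified={a.txt, d.txt, f.txt, g.txt, h.txt} staged={none}
After op 10 (modify c.txt): modified={a.txt, c.txt, d.txt, f.txt, g.txt, h.txt} staged={none}
After op 11 (git add d.txt): modified={a.txt, c.txt, f.txt, g.txt, h.txt} staged={d.txt}
After op 12 (modify d.txt): modified={a.txt, c.txt, d.txt, f.txt, g.txt, h.txt} staged={d.txt}
After op 13 (modify b.txt): modified={a.txt, b.txt, c.txt, d.txt, f.txt, g.txt, h.txt} staged={d.txt}
After op 14 (git reset d.txt): modified={a.txt, b.txt, c.txt, d.txt, f.txt, g.txt, h.txt} staged={none}
After op 15 (git add d.txt): modified={a.txt, b.txt, c.txt, f.txt, g.txt, h.txt} staged={d.txt}
After op 16 (git add b.txt): modified={a.txt, c.txt, f.txt, g.txt, h.txt} staged={b.txt, d.txt}
After op 17 (git reset d.txt): modified={a.txt, c.txt, d.txt, f.txt, g.txt, h.txt} staged={b.txt}
After op 18 (git reset h.txt): modified={a.txt, c.txt, d.txt, f.txt, g.txt, h.txt} staged={b.txt}
After op 19 (git reset b.txt): modified={a.txt, b.txt, c.txt, d.txt, f.txt, g.txt, h.txt} staged={none}
After op 20 (modify e.txt): modified={a.txt, b.txt, c.txt, d.txt, e.txt, f.txt, g.txt, h.txt} staged={none}
After op 21 (git add a.txt): modified={b.txt, c.txt, d.txt, e.txt, f.txt, g.txt, h.txt} staged={a.txt}
After op 22 (git reset a.txt): modified={a.txt, b.txt, c.txt, d.txt, e.txt, f.txt, g.txt, h.txt} staged={none}
Final staged set: {none} -> count=0

Answer: 0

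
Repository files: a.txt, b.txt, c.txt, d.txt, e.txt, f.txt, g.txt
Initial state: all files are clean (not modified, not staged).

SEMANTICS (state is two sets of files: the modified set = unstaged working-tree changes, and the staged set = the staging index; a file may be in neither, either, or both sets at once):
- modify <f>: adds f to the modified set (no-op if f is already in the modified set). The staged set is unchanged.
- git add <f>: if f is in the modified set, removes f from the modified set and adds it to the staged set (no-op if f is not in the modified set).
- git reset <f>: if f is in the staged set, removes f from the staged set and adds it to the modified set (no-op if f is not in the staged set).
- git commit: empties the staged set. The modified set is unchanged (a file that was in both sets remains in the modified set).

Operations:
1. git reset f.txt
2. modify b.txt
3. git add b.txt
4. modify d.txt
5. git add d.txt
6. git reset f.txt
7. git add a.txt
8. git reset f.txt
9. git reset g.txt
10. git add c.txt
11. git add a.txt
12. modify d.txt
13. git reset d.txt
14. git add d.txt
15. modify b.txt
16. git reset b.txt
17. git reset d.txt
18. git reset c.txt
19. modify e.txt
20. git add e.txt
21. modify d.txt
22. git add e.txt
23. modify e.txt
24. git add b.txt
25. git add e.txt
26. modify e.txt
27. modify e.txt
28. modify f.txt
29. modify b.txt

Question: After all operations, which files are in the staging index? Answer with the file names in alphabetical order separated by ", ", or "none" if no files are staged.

After op 1 (git reset f.txt): modified={none} staged={none}
After op 2 (modify b.txt): modified={b.txt} staged={none}
After op 3 (git add b.txt): modified={none} staged={b.txt}
After op 4 (modify d.txt): modified={d.txt} staged={b.txt}
After op 5 (git add d.txt): modified={none} staged={b.txt, d.txt}
After op 6 (git reset f.txt): modified={none} staged={b.txt, d.txt}
After op 7 (git add a.txt): modified={none} staged={b.txt, d.txt}
After op 8 (git reset f.txt): modified={none} staged={b.txt, d.txt}
After op 9 (git reset g.txt): modified={none} staged={b.txt, d.txt}
After op 10 (git add c.txt): modified={none} staged={b.txt, d.txt}
After op 11 (git add a.txt): modified={none} staged={b.txt, d.txt}
After op 12 (modify d.txt): modified={d.txt} staged={b.txt, d.txt}
After op 13 (git reset d.txt): modified={d.txt} staged={b.txt}
After op 14 (git add d.txt): modified={none} staged={b.txt, d.txt}
After op 15 (modify b.txt): modified={b.txt} staged={b.txt, d.txt}
After op 16 (git reset b.txt): modified={b.txt} staged={d.txt}
After op 17 (git reset d.txt): modified={b.txt, d.txt} staged={none}
After op 18 (git reset c.txt): modified={b.txt, d.txt} staged={none}
After op 19 (modify e.txt): modified={b.txt, d.txt, e.txt} staged={none}
After op 20 (git add e.txt): modified={b.txt, d.txt} staged={e.txt}
After op 21 (modify d.txt): modified={b.txt, d.txt} staged={e.txt}
After op 22 (git add e.txt): modified={b.txt, d.txt} staged={e.txt}
After op 23 (modify e.txt): modified={b.txt, d.txt, e.txt} staged={e.txt}
After op 24 (git add b.txt): modified={d.txt, e.txt} staged={b.txt, e.txt}
After op 25 (git add e.txt): modified={d.txt} staged={b.txt, e.txt}
After op 26 (modify e.txt): modified={d.txt, e.txt} staged={b.txt, e.txt}
After op 27 (modify e.txt): modified={d.txt, e.txt} staged={b.txt, e.txt}
After op 28 (modify f.txt): modified={d.txt, e.txt, f.txt} staged={b.txt, e.txt}
After op 29 (modify b.txt): modified={b.txt, d.txt, e.txt, f.txt} staged={b.txt, e.txt}

Answer: b.txt, e.txt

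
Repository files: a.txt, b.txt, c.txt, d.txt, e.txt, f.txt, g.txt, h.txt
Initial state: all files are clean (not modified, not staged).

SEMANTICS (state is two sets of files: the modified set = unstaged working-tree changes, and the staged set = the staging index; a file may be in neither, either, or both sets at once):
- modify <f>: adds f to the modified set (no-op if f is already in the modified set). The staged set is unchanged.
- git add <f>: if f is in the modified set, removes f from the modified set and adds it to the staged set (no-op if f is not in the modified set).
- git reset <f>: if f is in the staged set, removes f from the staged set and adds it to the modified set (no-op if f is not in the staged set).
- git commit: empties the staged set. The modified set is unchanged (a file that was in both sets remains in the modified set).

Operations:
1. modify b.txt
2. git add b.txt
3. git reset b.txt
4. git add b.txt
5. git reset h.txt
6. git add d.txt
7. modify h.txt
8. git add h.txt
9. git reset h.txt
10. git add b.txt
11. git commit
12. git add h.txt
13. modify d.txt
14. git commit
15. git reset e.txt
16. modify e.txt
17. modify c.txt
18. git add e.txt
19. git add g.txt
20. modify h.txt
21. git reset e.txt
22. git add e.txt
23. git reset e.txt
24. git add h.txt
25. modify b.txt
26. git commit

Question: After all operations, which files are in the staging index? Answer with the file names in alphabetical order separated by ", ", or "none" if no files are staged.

Answer: none

Derivation:
After op 1 (modify b.txt): modified={b.txt} staged={none}
After op 2 (git add b.txt): modified={none} staged={b.txt}
After op 3 (git reset b.txt): modified={b.txt} staged={none}
After op 4 (git add b.txt): modified={none} staged={b.txt}
After op 5 (git reset h.txt): modified={none} staged={b.txt}
After op 6 (git add d.txt): modified={none} staged={b.txt}
After op 7 (modify h.txt): modified={h.txt} staged={b.txt}
After op 8 (git add h.txt): modified={none} staged={b.txt, h.txt}
After op 9 (git reset h.txt): modified={h.txt} staged={b.txt}
After op 10 (git add b.txt): modified={h.txt} staged={b.txt}
After op 11 (git commit): modified={h.txt} staged={none}
After op 12 (git add h.txt): modified={none} staged={h.txt}
After op 13 (modify d.txt): modified={d.txt} staged={h.txt}
After op 14 (git commit): modified={d.txt} staged={none}
After op 15 (git reset e.txt): modified={d.txt} staged={none}
After op 16 (modify e.txt): modified={d.txt, e.txt} staged={none}
After op 17 (modify c.txt): modified={c.txt, d.txt, e.txt} staged={none}
After op 18 (git add e.txt): modified={c.txt, d.txt} staged={e.txt}
After op 19 (git add g.txt): modified={c.txt, d.txt} staged={e.txt}
After op 20 (modify h.txt): modified={c.txt, d.txt, h.txt} staged={e.txt}
After op 21 (git reset e.txt): modified={c.txt, d.txt, e.txt, h.txt} staged={none}
After op 22 (git add e.txt): modified={c.txt, d.txt, h.txt} staged={e.txt}
After op 23 (git reset e.txt): modified={c.txt, d.txt, e.txt, h.txt} staged={none}
After op 24 (git add h.txt): modified={c.txt, d.txt, e.txt} staged={h.txt}
After op 25 (modify b.txt): modified={b.txt, c.txt, d.txt, e.txt} staged={h.txt}
After op 26 (git commit): modified={b.txt, c.txt, d.txt, e.txt} staged={none}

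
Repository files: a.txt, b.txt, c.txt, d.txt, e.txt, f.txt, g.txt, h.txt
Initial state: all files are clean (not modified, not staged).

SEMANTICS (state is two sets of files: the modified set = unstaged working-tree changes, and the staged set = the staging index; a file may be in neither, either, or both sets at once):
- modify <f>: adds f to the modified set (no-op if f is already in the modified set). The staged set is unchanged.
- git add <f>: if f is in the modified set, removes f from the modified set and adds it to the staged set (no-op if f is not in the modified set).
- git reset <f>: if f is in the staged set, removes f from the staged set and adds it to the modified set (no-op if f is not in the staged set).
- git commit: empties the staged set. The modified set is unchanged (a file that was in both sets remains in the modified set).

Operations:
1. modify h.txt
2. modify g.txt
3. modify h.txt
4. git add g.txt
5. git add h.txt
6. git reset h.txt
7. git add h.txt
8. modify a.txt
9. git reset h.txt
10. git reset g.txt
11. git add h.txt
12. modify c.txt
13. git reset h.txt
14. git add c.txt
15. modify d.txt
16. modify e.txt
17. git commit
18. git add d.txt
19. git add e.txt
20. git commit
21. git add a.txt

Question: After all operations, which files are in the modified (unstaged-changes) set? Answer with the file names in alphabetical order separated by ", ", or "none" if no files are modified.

After op 1 (modify h.txt): modified={h.txt} staged={none}
After op 2 (modify g.txt): modified={g.txt, h.txt} staged={none}
After op 3 (modify h.txt): modified={g.txt, h.txt} staged={none}
After op 4 (git add g.txt): modified={h.txt} staged={g.txt}
After op 5 (git add h.txt): modified={none} staged={g.txt, h.txt}
After op 6 (git reset h.txt): modified={h.txt} staged={g.txt}
After op 7 (git add h.txt): modified={none} staged={g.txt, h.txt}
After op 8 (modify a.txt): modified={a.txt} staged={g.txt, h.txt}
After op 9 (git reset h.txt): modified={a.txt, h.txt} staged={g.txt}
After op 10 (git reset g.txt): modified={a.txt, g.txt, h.txt} staged={none}
After op 11 (git add h.txt): modified={a.txt, g.txt} staged={h.txt}
After op 12 (modify c.txt): modified={a.txt, c.txt, g.txt} staged={h.txt}
After op 13 (git reset h.txt): modified={a.txt, c.txt, g.txt, h.txt} staged={none}
After op 14 (git add c.txt): modified={a.txt, g.txt, h.txt} staged={c.txt}
After op 15 (modify d.txt): modified={a.txt, d.txt, g.txt, h.txt} staged={c.txt}
After op 16 (modify e.txt): modified={a.txt, d.txt, e.txt, g.txt, h.txt} staged={c.txt}
After op 17 (git commit): modified={a.txt, d.txt, e.txt, g.txt, h.txt} staged={none}
After op 18 (git add d.txt): modified={a.txt, e.txt, g.txt, h.txt} staged={d.txt}
After op 19 (git add e.txt): modified={a.txt, g.txt, h.txt} staged={d.txt, e.txt}
After op 20 (git commit): modified={a.txt, g.txt, h.txt} staged={none}
After op 21 (git add a.txt): modified={g.txt, h.txt} staged={a.txt}

Answer: g.txt, h.txt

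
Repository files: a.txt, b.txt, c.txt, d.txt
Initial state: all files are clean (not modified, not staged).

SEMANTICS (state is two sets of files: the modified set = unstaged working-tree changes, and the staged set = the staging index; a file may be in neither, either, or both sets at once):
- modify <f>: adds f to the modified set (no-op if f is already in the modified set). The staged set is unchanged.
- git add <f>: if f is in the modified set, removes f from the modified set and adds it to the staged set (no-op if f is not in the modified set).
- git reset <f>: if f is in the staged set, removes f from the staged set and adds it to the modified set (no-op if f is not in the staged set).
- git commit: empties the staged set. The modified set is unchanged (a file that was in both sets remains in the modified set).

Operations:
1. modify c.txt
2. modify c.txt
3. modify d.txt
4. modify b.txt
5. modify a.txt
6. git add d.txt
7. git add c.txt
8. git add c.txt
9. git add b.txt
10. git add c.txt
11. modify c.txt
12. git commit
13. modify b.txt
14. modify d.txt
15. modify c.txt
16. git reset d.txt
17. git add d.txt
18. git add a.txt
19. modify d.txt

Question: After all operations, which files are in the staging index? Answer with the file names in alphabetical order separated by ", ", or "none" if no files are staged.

After op 1 (modify c.txt): modified={c.txt} staged={none}
After op 2 (modify c.txt): modified={c.txt} staged={none}
After op 3 (modify d.txt): modified={c.txt, d.txt} staged={none}
After op 4 (modify b.txt): modified={b.txt, c.txt, d.txt} staged={none}
After op 5 (modify a.txt): modified={a.txt, b.txt, c.txt, d.txt} staged={none}
After op 6 (git add d.txt): modified={a.txt, b.txt, c.txt} staged={d.txt}
After op 7 (git add c.txt): modified={a.txt, b.txt} staged={c.txt, d.txt}
After op 8 (git add c.txt): modified={a.txt, b.txt} staged={c.txt, d.txt}
After op 9 (git add b.txt): modified={a.txt} staged={b.txt, c.txt, d.txt}
After op 10 (git add c.txt): modified={a.txt} staged={b.txt, c.txt, d.txt}
After op 11 (modify c.txt): modified={a.txt, c.txt} staged={b.txt, c.txt, d.txt}
After op 12 (git commit): modified={a.txt, c.txt} staged={none}
After op 13 (modify b.txt): modified={a.txt, b.txt, c.txt} staged={none}
After op 14 (modify d.txt): modified={a.txt, b.txt, c.txt, d.txt} staged={none}
After op 15 (modify c.txt): modified={a.txt, b.txt, c.txt, d.txt} staged={none}
After op 16 (git reset d.txt): modified={a.txt, b.txt, c.txt, d.txt} staged={none}
After op 17 (git add d.txt): modified={a.txt, b.txt, c.txt} staged={d.txt}
After op 18 (git add a.txt): modified={b.txt, c.txt} staged={a.txt, d.txt}
After op 19 (modify d.txt): modified={b.txt, c.txt, d.txt} staged={a.txt, d.txt}

Answer: a.txt, d.txt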